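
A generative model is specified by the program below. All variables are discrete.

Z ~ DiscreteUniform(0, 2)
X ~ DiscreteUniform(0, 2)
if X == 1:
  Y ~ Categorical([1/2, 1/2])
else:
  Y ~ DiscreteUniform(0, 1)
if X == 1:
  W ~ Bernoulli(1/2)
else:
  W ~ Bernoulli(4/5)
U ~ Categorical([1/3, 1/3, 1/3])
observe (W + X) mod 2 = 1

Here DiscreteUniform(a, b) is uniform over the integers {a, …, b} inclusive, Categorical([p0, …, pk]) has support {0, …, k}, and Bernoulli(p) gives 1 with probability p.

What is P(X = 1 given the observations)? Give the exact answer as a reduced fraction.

Enumerate traces; 54 have nonzero weight after conditioning:
  (Z=0, X=0, Y=0, W=1, U=0) weight 2/135
  (Z=0, X=0, Y=0, W=1, U=1) weight 2/135
  (Z=0, X=0, Y=0, W=1, U=2) weight 2/135
  (Z=0, X=0, Y=1, W=1, U=0) weight 2/135
  (Z=0, X=0, Y=1, W=1, U=1) weight 2/135
  (Z=0, X=0, Y=1, W=1, U=2) weight 2/135
  (Z=0, X=1, Y=0, W=0, U=0) weight 1/108
  (Z=0, X=1, Y=0, W=0, U=1) weight 1/108
  (Z=0, X=2, Y=0, W=1, U=0) weight 2/135
  … 45 more
Group by X:
  weight(X=0) = 4/15
  weight(X=1) = 1/6
  weight(X=2) = 4/15
Total weight = 4/15 + 1/6 + 4/15 = 7/10
P(X=0 | obs) = 4/15 / 7/10 = 8/21
P(X=1 | obs) = 1/6 / 7/10 = 5/21
P(X=2 | obs) = 4/15 / 7/10 = 8/21

P(X = 1 | obs) = 5/21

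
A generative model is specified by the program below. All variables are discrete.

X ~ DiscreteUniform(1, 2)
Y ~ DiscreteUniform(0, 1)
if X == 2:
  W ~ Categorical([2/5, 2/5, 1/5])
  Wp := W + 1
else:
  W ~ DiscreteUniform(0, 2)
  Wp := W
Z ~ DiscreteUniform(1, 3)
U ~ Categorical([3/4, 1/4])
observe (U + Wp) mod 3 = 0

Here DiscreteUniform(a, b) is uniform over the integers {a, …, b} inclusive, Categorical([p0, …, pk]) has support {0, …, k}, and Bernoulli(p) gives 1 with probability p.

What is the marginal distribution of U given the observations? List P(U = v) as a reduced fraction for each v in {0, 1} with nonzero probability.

P(U=0) = 24/35, P(U=1) = 11/35

Enumerate traces; 24 have nonzero weight after conditioning:
  (X=1, Y=0, W=0, Z=1, U=0) weight 1/48
  (X=1, Y=0, W=0, Z=2, U=0) weight 1/48
  (X=1, Y=0, W=0, Z=3, U=0) weight 1/48
  (X=1, Y=0, W=2, Z=1, U=1) weight 1/144
  (X=1, Y=0, W=2, Z=2, U=1) weight 1/144
  (X=1, Y=0, W=2, Z=3, U=1) weight 1/144
  (X=1, Y=1, W=0, Z=1, U=0) weight 1/48
  (X=1, Y=1, W=0, Z=2, U=0) weight 1/48
  … 16 more
Group by U:
  weight(U=0) = 1/5
  weight(U=1) = 11/120
Total weight = 1/5 + 11/120 = 7/24
P(U=0 | obs) = 1/5 / 7/24 = 24/35
P(U=1 | obs) = 11/120 / 7/24 = 11/35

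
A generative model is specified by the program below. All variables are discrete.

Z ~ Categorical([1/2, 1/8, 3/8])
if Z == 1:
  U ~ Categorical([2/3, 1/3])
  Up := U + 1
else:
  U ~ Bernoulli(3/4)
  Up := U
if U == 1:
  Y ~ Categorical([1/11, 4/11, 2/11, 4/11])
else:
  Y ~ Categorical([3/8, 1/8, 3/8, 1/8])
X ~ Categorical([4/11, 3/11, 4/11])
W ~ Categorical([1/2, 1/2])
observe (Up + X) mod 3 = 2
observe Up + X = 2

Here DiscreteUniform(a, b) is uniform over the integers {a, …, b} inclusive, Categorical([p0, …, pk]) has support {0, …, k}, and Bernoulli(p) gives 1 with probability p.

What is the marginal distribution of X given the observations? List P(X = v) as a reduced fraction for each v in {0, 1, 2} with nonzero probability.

P(X=0) = 16/313, P(X=1) = 213/313, P(X=2) = 84/313

Enumerate traces; 48 have nonzero weight after conditioning:
  (Z=0, U=0, Y=0, X=2, W=0) weight 3/352
  (Z=0, U=0, Y=0, X=2, W=1) weight 3/352
  (Z=0, U=0, Y=1, X=2, W=0) weight 1/352
  (Z=0, U=0, Y=1, X=2, W=1) weight 1/352
  (Z=0, U=0, Y=2, X=2, W=0) weight 3/352
  (Z=0, U=0, Y=2, X=2, W=1) weight 3/352
  (Z=0, U=0, Y=3, X=2, W=0) weight 1/352
  (Z=0, U=0, Y=3, X=2, W=1) weight 1/352
  (Z=0, U=1, Y=0, X=1, W=0) weight 9/1936
  (Z=1, U=1, Y=0, X=0, W=0) weight 1/1452
  … 38 more
Group by X:
  weight(X=0) = 1/66
  weight(X=1) = 71/352
  weight(X=2) = 7/88
Total weight = 1/66 + 71/352 + 7/88 = 313/1056
P(X=0 | obs) = 1/66 / 313/1056 = 16/313
P(X=1 | obs) = 71/352 / 313/1056 = 213/313
P(X=2 | obs) = 7/88 / 313/1056 = 84/313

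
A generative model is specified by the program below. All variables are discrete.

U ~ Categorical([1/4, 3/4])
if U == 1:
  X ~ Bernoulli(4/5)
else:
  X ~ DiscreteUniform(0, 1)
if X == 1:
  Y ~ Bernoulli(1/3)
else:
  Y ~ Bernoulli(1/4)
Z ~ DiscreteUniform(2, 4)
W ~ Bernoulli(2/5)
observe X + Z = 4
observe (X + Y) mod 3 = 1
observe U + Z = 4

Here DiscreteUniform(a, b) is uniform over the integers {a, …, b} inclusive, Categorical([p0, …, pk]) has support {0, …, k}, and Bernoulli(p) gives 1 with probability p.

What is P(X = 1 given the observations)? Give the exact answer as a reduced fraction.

Enumerate traces; 4 have nonzero weight after conditioning:
  (U=0, X=0, Y=1, Z=4, W=0) weight 1/160
  (U=0, X=0, Y=1, Z=4, W=1) weight 1/240
  (U=1, X=1, Y=0, Z=3, W=0) weight 2/25
  (U=1, X=1, Y=0, Z=3, W=1) weight 4/75
Group by X:
  weight(X=0) = 1/96
  weight(X=1) = 2/15
Total weight = 1/96 + 2/15 = 23/160
P(X=0 | obs) = 1/96 / 23/160 = 5/69
P(X=1 | obs) = 2/15 / 23/160 = 64/69

P(X = 1 | obs) = 64/69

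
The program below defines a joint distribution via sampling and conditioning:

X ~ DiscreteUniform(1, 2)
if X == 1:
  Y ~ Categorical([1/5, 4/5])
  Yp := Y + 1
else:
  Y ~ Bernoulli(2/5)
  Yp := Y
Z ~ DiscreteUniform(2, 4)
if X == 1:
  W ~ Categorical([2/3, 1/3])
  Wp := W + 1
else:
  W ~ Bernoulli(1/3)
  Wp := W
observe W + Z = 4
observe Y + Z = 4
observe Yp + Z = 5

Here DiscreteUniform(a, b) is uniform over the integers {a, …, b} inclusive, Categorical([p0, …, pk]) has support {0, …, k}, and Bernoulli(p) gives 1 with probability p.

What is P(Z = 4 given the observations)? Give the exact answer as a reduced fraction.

P(Z = 4 | obs) = 1/3

Enumerate traces; 2 have nonzero weight after conditioning:
  (X=1, Y=0, Z=4, W=0) weight 1/45
  (X=1, Y=1, Z=3, W=1) weight 2/45
Group by Z:
  weight(Z=3) = 2/45
  weight(Z=4) = 1/45
Total weight = 2/45 + 1/45 = 1/15
P(Z=3 | obs) = 2/45 / 1/15 = 2/3
P(Z=4 | obs) = 1/45 / 1/15 = 1/3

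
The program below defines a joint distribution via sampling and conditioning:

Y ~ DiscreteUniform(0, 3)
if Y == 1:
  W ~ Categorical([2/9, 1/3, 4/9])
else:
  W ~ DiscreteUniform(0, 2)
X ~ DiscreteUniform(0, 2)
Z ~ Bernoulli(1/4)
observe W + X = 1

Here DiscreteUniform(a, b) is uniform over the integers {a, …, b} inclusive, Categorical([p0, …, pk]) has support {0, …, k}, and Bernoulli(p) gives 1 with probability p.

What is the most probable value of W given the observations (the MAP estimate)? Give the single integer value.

argmax_v P(W = v | obs) = 1

Enumerate traces; 16 have nonzero weight after conditioning:
  (Y=0, W=0, X=1, Z=0) weight 1/48
  (Y=0, W=0, X=1, Z=1) weight 1/144
  (Y=0, W=1, X=0, Z=0) weight 1/48
  (Y=0, W=1, X=0, Z=1) weight 1/144
  (Y=1, W=0, X=1, Z=0) weight 1/72
  (Y=1, W=0, X=1, Z=1) weight 1/216
  (Y=1, W=1, X=0, Z=0) weight 1/48
  (Y=1, W=1, X=0, Z=1) weight 1/144
  … 8 more
Group by W:
  weight(W=0) = 11/108
  weight(W=1) = 1/9
Total weight = 11/108 + 1/9 = 23/108
P(W=0 | obs) = 11/108 / 23/108 = 11/23
P(W=1 | obs) = 1/9 / 23/108 = 12/23
argmax = 1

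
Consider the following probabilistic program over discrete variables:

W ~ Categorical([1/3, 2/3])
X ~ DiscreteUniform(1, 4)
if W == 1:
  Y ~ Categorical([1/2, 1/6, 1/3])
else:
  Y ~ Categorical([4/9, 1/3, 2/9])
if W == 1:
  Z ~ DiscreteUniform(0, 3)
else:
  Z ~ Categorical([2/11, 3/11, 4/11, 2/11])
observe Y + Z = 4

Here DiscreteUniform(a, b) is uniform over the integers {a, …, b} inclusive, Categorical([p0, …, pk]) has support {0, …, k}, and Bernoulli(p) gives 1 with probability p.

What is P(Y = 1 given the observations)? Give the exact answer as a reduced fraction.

P(Y = 1 | obs) = 57/155

Enumerate traces; 16 have nonzero weight after conditioning:
  (W=0, X=1, Y=1, Z=3) weight 1/198
  (W=0, X=1, Y=2, Z=2) weight 2/297
  (W=0, X=2, Y=1, Z=3) weight 1/198
  (W=0, X=2, Y=2, Z=2) weight 2/297
  (W=0, X=3, Y=1, Z=3) weight 1/198
  (W=0, X=3, Y=2, Z=2) weight 2/297
  (W=0, X=4, Y=1, Z=3) weight 1/198
  (W=0, X=4, Y=2, Z=2) weight 2/297
  … 8 more
Group by Y:
  weight(Y=1) = 19/396
  weight(Y=2) = 49/594
Total weight = 19/396 + 49/594 = 155/1188
P(Y=1 | obs) = 19/396 / 155/1188 = 57/155
P(Y=2 | obs) = 49/594 / 155/1188 = 98/155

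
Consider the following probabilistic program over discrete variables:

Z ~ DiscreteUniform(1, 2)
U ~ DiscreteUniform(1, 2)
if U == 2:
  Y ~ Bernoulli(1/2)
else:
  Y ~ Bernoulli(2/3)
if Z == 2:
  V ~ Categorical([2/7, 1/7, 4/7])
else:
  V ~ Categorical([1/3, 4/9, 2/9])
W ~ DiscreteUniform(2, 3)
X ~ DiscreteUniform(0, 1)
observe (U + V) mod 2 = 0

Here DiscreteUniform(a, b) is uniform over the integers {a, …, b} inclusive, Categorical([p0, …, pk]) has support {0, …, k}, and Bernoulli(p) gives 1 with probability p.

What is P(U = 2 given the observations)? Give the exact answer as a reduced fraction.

Enumerate traces; 48 have nonzero weight after conditioning:
  (Z=1, U=1, Y=0, V=1, W=2, X=0) weight 1/108
  (Z=1, U=1, Y=0, V=1, W=2, X=1) weight 1/108
  (Z=1, U=1, Y=0, V=1, W=3, X=0) weight 1/108
  (Z=1, U=1, Y=0, V=1, W=3, X=1) weight 1/108
  (Z=1, U=1, Y=1, V=1, W=2, X=0) weight 1/54
  (Z=1, U=1, Y=1, V=1, W=2, X=1) weight 1/54
  (Z=1, U=1, Y=1, V=1, W=3, X=0) weight 1/54
  (Z=1, U=1, Y=1, V=1, W=3, X=1) weight 1/54
  (Z=1, U=2, Y=0, V=0, W=2, X=0) weight 1/96
  … 39 more
Group by U:
  weight(U=1) = 37/252
  weight(U=2) = 89/252
Total weight = 37/252 + 89/252 = 1/2
P(U=1 | obs) = 37/252 / 1/2 = 37/126
P(U=2 | obs) = 89/252 / 1/2 = 89/126

P(U = 2 | obs) = 89/126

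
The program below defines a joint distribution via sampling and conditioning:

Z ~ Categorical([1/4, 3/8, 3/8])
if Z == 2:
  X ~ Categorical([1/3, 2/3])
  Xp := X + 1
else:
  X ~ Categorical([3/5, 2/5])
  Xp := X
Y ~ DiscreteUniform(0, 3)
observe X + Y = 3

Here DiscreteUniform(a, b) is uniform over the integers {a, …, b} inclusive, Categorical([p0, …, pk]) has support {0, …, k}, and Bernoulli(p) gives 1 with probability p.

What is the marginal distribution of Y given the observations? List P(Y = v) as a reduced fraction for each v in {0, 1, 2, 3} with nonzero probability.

P(Y=2) = 1/2, P(Y=3) = 1/2

Enumerate traces; 6 have nonzero weight after conditioning:
  (Z=0, X=0, Y=3) weight 3/80
  (Z=0, X=1, Y=2) weight 1/40
  (Z=1, X=0, Y=3) weight 9/160
  (Z=1, X=1, Y=2) weight 3/80
  (Z=2, X=0, Y=3) weight 1/32
  (Z=2, X=1, Y=2) weight 1/16
Group by Y:
  weight(Y=2) = 1/8
  weight(Y=3) = 1/8
Total weight = 1/8 + 1/8 = 1/4
P(Y=2 | obs) = 1/8 / 1/4 = 1/2
P(Y=3 | obs) = 1/8 / 1/4 = 1/2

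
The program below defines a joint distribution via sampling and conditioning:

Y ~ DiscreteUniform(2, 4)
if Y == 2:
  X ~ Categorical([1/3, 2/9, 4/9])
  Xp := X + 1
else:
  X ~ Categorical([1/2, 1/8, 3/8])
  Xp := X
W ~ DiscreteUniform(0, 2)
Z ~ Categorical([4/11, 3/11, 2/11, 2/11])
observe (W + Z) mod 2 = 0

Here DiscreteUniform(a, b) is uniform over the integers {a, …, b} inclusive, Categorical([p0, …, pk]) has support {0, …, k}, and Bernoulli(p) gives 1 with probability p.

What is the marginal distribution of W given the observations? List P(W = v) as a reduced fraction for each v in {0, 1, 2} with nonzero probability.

Enumerate traces; 54 have nonzero weight after conditioning:
  (Y=2, X=0, W=0, Z=0) weight 4/297
  (Y=2, X=0, W=0, Z=2) weight 2/297
  (Y=2, X=0, W=1, Z=1) weight 1/99
  (Y=2, X=0, W=1, Z=3) weight 2/297
  (Y=2, X=0, W=2, Z=0) weight 4/297
  (Y=2, X=0, W=2, Z=2) weight 2/297
  (Y=2, X=1, W=0, Z=0) weight 8/891
  (Y=2, X=1, W=0, Z=2) weight 4/891
  … 46 more
Group by W:
  weight(W=0) = 2/11
  weight(W=1) = 5/33
  weight(W=2) = 2/11
Total weight = 2/11 + 5/33 + 2/11 = 17/33
P(W=0 | obs) = 2/11 / 17/33 = 6/17
P(W=1 | obs) = 5/33 / 17/33 = 5/17
P(W=2 | obs) = 2/11 / 17/33 = 6/17

P(W=0) = 6/17, P(W=1) = 5/17, P(W=2) = 6/17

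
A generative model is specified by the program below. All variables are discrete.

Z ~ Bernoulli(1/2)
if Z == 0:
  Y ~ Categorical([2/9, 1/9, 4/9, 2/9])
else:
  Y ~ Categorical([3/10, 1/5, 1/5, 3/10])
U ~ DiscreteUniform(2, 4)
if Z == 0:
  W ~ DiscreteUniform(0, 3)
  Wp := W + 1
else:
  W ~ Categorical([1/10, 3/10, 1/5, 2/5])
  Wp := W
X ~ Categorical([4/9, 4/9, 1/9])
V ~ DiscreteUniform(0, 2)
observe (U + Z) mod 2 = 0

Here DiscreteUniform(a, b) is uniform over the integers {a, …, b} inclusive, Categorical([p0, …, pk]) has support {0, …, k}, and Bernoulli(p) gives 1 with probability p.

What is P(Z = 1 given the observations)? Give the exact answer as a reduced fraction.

P(Z = 1 | obs) = 1/3

Enumerate traces; 432 have nonzero weight after conditioning:
  (Z=0, Y=0, U=2, W=0, X=0, V=0) weight 1/729
  (Z=0, Y=0, U=2, W=0, X=0, V=1) weight 1/729
  (Z=0, Y=0, U=2, W=0, X=0, V=2) weight 1/729
  (Z=0, Y=0, U=2, W=0, X=1, V=0) weight 1/729
  (Z=0, Y=0, U=2, W=0, X=1, V=1) weight 1/729
  (Z=0, Y=0, U=2, W=0, X=1, V=2) weight 1/729
  (Z=0, Y=0, U=2, W=0, X=2, V=0) weight 1/2916
  (Z=0, Y=0, U=2, W=0, X=2, V=1) weight 1/2916
  (Z=1, Y=0, U=3, W=0, X=0, V=0) weight 1/1350
  … 423 more
Group by Z:
  weight(Z=0) = 1/3
  weight(Z=1) = 1/6
Total weight = 1/3 + 1/6 = 1/2
P(Z=0 | obs) = 1/3 / 1/2 = 2/3
P(Z=1 | obs) = 1/6 / 1/2 = 1/3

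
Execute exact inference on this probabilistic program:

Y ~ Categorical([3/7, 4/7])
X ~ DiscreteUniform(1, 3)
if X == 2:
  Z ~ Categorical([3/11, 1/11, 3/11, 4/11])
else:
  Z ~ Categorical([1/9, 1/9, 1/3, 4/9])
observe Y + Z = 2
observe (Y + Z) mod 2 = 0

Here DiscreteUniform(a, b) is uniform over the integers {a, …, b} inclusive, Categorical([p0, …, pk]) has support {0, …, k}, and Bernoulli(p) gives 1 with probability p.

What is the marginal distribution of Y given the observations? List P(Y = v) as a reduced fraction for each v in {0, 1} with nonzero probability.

P(Y=0) = 9/13, P(Y=1) = 4/13

Enumerate traces; 6 have nonzero weight after conditioning:
  (Y=0, X=1, Z=2) weight 1/21
  (Y=0, X=2, Z=2) weight 3/77
  (Y=0, X=3, Z=2) weight 1/21
  (Y=1, X=1, Z=1) weight 4/189
  (Y=1, X=2, Z=1) weight 4/231
  (Y=1, X=3, Z=1) weight 4/189
Group by Y:
  weight(Y=0) = 31/231
  weight(Y=1) = 124/2079
Total weight = 31/231 + 124/2079 = 403/2079
P(Y=0 | obs) = 31/231 / 403/2079 = 9/13
P(Y=1 | obs) = 124/2079 / 403/2079 = 4/13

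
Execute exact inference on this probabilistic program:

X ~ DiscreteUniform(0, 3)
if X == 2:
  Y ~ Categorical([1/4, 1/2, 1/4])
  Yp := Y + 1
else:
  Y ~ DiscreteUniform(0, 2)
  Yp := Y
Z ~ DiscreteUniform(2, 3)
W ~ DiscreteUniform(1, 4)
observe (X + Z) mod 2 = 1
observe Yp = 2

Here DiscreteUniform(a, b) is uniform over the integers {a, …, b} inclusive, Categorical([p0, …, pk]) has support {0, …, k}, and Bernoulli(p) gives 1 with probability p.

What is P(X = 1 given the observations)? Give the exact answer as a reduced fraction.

Enumerate traces; 16 have nonzero weight after conditioning:
  (X=0, Y=2, Z=3, W=1) weight 1/96
  (X=0, Y=2, Z=3, W=2) weight 1/96
  (X=0, Y=2, Z=3, W=3) weight 1/96
  (X=0, Y=2, Z=3, W=4) weight 1/96
  (X=1, Y=2, Z=2, W=1) weight 1/96
  (X=1, Y=2, Z=2, W=2) weight 1/96
  (X=1, Y=2, Z=2, W=3) weight 1/96
  (X=1, Y=2, Z=2, W=4) weight 1/96
  (X=2, Y=1, Z=3, W=1) weight 1/64
  (X=3, Y=2, Z=2, W=1) weight 1/96
  … 6 more
Group by X:
  weight(X=0) = 1/24
  weight(X=1) = 1/24
  weight(X=2) = 1/16
  weight(X=3) = 1/24
Total weight = 1/24 + 1/24 + 1/16 + 1/24 = 3/16
P(X=0 | obs) = 1/24 / 3/16 = 2/9
P(X=1 | obs) = 1/24 / 3/16 = 2/9
P(X=2 | obs) = 1/16 / 3/16 = 1/3
P(X=3 | obs) = 1/24 / 3/16 = 2/9

P(X = 1 | obs) = 2/9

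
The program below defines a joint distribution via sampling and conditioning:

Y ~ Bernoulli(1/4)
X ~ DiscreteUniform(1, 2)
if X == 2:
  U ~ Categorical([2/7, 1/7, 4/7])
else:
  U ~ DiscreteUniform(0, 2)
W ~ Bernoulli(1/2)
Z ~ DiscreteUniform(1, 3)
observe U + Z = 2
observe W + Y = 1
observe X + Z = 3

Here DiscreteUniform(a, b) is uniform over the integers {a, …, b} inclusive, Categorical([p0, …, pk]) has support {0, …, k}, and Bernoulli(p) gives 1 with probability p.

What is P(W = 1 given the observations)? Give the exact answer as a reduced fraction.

P(W = 1 | obs) = 3/4

Enumerate traces; 4 have nonzero weight after conditioning:
  (Y=0, X=1, U=0, W=1, Z=2) weight 1/48
  (Y=0, X=2, U=1, W=1, Z=1) weight 1/112
  (Y=1, X=1, U=0, W=0, Z=2) weight 1/144
  (Y=1, X=2, U=1, W=0, Z=1) weight 1/336
Group by W:
  weight(W=0) = 5/504
  weight(W=1) = 5/168
Total weight = 5/504 + 5/168 = 5/126
P(W=0 | obs) = 5/504 / 5/126 = 1/4
P(W=1 | obs) = 5/168 / 5/126 = 3/4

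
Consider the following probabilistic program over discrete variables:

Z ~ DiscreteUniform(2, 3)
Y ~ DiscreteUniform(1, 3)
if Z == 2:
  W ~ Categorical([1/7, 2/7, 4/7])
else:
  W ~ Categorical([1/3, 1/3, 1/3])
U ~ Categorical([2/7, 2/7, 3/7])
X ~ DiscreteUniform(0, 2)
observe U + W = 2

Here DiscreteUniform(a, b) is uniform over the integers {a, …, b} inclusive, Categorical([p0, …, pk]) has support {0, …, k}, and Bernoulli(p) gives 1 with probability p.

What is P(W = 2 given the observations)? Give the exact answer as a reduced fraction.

P(W = 2 | obs) = 19/47

Enumerate traces; 54 have nonzero weight after conditioning:
  (Z=2, Y=1, W=0, U=2, X=0) weight 1/294
  (Z=2, Y=1, W=0, U=2, X=1) weight 1/294
  (Z=2, Y=1, W=0, U=2, X=2) weight 1/294
  (Z=2, Y=1, W=1, U=1, X=0) weight 2/441
  (Z=2, Y=1, W=1, U=1, X=1) weight 2/441
  (Z=2, Y=1, W=1, U=1, X=2) weight 2/441
  (Z=2, Y=1, W=2, U=0, X=0) weight 4/441
  (Z=2, Y=1, W=2, U=0, X=1) weight 4/441
  … 46 more
Group by W:
  weight(W=0) = 5/49
  weight(W=1) = 13/147
  weight(W=2) = 19/147
Total weight = 5/49 + 13/147 + 19/147 = 47/147
P(W=0 | obs) = 5/49 / 47/147 = 15/47
P(W=1 | obs) = 13/147 / 47/147 = 13/47
P(W=2 | obs) = 19/147 / 47/147 = 19/47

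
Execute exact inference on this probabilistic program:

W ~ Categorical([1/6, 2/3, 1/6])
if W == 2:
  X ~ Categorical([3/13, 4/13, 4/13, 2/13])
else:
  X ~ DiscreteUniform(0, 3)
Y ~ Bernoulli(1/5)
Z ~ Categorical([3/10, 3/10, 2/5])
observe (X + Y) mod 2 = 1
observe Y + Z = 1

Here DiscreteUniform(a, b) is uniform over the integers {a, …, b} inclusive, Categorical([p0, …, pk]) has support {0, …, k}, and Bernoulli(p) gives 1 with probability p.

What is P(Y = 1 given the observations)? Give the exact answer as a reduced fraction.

Enumerate traces; 12 have nonzero weight after conditioning:
  (W=0, X=0, Y=1, Z=0) weight 1/400
  (W=0, X=1, Y=0, Z=1) weight 1/100
  (W=0, X=2, Y=1, Z=0) weight 1/400
  (W=0, X=3, Y=0, Z=1) weight 1/100
  (W=1, X=0, Y=1, Z=0) weight 1/100
  (W=1, X=1, Y=0, Z=1) weight 1/25
  (W=1, X=2, Y=1, Z=0) weight 1/100
  (W=1, X=3, Y=0, Z=1) weight 1/25
  … 4 more
Group by Y:
  weight(Y=0) = 77/650
  weight(Y=1) = 79/2600
Total weight = 77/650 + 79/2600 = 387/2600
P(Y=0 | obs) = 77/650 / 387/2600 = 308/387
P(Y=1 | obs) = 79/2600 / 387/2600 = 79/387

P(Y = 1 | obs) = 79/387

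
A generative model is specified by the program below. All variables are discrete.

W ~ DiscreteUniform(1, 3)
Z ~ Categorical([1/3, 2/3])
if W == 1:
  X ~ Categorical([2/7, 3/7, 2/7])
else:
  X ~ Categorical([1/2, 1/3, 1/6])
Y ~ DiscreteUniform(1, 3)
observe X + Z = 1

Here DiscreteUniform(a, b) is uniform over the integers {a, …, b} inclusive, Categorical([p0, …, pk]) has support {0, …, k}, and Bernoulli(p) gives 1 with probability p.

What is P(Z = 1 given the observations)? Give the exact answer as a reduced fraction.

P(Z = 1 | obs) = 54/77

Enumerate traces; 18 have nonzero weight after conditioning:
  (W=1, Z=0, X=1, Y=1) weight 1/63
  (W=1, Z=0, X=1, Y=2) weight 1/63
  (W=1, Z=0, X=1, Y=3) weight 1/63
  (W=1, Z=1, X=0, Y=1) weight 4/189
  (W=1, Z=1, X=0, Y=2) weight 4/189
  (W=1, Z=1, X=0, Y=3) weight 4/189
  (W=2, Z=0, X=1, Y=1) weight 1/81
  (W=2, Z=0, X=1, Y=2) weight 1/81
  … 10 more
Group by Z:
  weight(Z=0) = 23/189
  weight(Z=1) = 2/7
Total weight = 23/189 + 2/7 = 11/27
P(Z=0 | obs) = 23/189 / 11/27 = 23/77
P(Z=1 | obs) = 2/7 / 11/27 = 54/77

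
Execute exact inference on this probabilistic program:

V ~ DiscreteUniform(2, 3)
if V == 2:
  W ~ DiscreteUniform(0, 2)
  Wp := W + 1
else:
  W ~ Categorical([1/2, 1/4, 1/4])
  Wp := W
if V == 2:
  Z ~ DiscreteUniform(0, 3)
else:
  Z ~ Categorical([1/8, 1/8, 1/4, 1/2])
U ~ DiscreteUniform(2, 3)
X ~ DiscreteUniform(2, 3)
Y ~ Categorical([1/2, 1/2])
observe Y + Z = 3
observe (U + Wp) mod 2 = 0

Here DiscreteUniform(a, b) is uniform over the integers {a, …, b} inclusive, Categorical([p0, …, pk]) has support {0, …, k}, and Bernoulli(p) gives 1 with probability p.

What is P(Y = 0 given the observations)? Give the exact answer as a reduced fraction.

Enumerate traces; 24 have nonzero weight after conditioning:
  (V=2, W=0, Z=2, U=3, X=2, Y=1) weight 1/192
  (V=2, W=0, Z=2, U=3, X=3, Y=1) weight 1/192
  (V=2, W=0, Z=3, U=3, X=2, Y=0) weight 1/192
  (V=2, W=0, Z=3, U=3, X=3, Y=0) weight 1/192
  (V=2, W=1, Z=2, U=2, X=2, Y=1) weight 1/192
  (V=2, W=1, Z=2, U=2, X=3, Y=1) weight 1/192
  (V=2, W=1, Z=3, U=2, X=2, Y=0) weight 1/192
  (V=2, W=1, Z=3, U=2, X=3, Y=0) weight 1/192
  … 16 more
Group by Y:
  weight(Y=0) = 3/32
  weight(Y=1) = 1/16
Total weight = 3/32 + 1/16 = 5/32
P(Y=0 | obs) = 3/32 / 5/32 = 3/5
P(Y=1 | obs) = 1/16 / 5/32 = 2/5

P(Y = 0 | obs) = 3/5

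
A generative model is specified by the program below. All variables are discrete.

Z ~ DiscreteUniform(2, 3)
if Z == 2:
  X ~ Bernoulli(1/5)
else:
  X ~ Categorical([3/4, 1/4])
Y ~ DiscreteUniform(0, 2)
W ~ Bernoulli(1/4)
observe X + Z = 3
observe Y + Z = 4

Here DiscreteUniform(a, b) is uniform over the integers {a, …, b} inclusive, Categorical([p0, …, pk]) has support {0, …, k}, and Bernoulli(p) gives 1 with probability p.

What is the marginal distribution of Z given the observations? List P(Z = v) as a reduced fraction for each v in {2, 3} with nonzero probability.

P(Z=2) = 4/19, P(Z=3) = 15/19

Enumerate traces; 4 have nonzero weight after conditioning:
  (Z=2, X=1, Y=2, W=0) weight 1/40
  (Z=2, X=1, Y=2, W=1) weight 1/120
  (Z=3, X=0, Y=1, W=0) weight 3/32
  (Z=3, X=0, Y=1, W=1) weight 1/32
Group by Z:
  weight(Z=2) = 1/30
  weight(Z=3) = 1/8
Total weight = 1/30 + 1/8 = 19/120
P(Z=2 | obs) = 1/30 / 19/120 = 4/19
P(Z=3 | obs) = 1/8 / 19/120 = 15/19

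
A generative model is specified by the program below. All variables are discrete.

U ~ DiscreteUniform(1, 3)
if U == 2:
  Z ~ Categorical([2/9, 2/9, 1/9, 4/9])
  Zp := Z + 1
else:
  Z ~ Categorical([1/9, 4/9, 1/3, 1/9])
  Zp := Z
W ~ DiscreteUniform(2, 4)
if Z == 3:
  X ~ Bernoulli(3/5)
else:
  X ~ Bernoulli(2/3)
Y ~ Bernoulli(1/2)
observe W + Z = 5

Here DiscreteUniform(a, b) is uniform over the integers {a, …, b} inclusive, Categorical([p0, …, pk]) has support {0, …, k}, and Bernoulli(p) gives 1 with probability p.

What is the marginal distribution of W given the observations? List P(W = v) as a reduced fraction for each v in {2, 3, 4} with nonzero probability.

P(W=2) = 6/23, P(W=3) = 7/23, P(W=4) = 10/23

Enumerate traces; 36 have nonzero weight after conditioning:
  (U=1, Z=1, W=4, X=0, Y=0) weight 2/243
  (U=1, Z=1, W=4, X=0, Y=1) weight 2/243
  (U=1, Z=1, W=4, X=1, Y=0) weight 4/243
  (U=1, Z=1, W=4, X=1, Y=1) weight 4/243
  (U=1, Z=2, W=3, X=0, Y=0) weight 1/162
  (U=1, Z=2, W=3, X=0, Y=1) weight 1/162
  (U=1, Z=2, W=3, X=1, Y=0) weight 1/81
  (U=1, Z=2, W=3, X=1, Y=1) weight 1/81
  (U=1, Z=3, W=2, X=0, Y=0) weight 1/405
  … 27 more
Group by W:
  weight(W=2) = 2/27
  weight(W=3) = 7/81
  weight(W=4) = 10/81
Total weight = 2/27 + 7/81 + 10/81 = 23/81
P(W=2 | obs) = 2/27 / 23/81 = 6/23
P(W=3 | obs) = 7/81 / 23/81 = 7/23
P(W=4 | obs) = 10/81 / 23/81 = 10/23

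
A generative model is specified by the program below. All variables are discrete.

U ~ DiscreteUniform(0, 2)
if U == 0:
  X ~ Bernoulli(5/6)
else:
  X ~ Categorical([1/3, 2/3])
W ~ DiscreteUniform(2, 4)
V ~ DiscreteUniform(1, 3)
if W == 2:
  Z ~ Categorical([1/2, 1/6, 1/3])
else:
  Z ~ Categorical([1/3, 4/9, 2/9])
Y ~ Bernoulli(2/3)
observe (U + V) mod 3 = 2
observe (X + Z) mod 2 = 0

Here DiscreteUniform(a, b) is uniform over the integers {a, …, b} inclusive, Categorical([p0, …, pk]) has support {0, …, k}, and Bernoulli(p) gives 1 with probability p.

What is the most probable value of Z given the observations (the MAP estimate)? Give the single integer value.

argmax_v P(Z = v | obs) = 1

Enumerate traces; 54 have nonzero weight after conditioning:
  (U=0, X=0, W=2, V=2, Z=0, Y=0) weight 1/972
  (U=0, X=0, W=2, V=2, Z=0, Y=1) weight 1/486
  (U=0, X=0, W=2, V=2, Z=2, Y=0) weight 1/1458
  (U=0, X=0, W=2, V=2, Z=2, Y=1) weight 1/729
  (U=0, X=0, W=3, V=2, Z=0, Y=0) weight 1/1458
  (U=0, X=0, W=3, V=2, Z=0, Y=1) weight 1/729
  (U=0, X=0, W=3, V=2, Z=2, Y=0) weight 1/2187
  (U=0, X=0, W=3, V=2, Z=2, Y=1) weight 2/2187
  (U=0, X=1, W=2, V=2, Z=1, Y=0) weight 5/2916
  … 45 more
Group by Z:
  weight(Z=0) = 35/972
  weight(Z=1) = 247/2916
  weight(Z=2) = 35/1458
Total weight = 35/972 + 247/2916 + 35/1458 = 211/1458
P(Z=0 | obs) = 35/972 / 211/1458 = 105/422
P(Z=1 | obs) = 247/2916 / 211/1458 = 247/422
P(Z=2 | obs) = 35/1458 / 211/1458 = 35/211
argmax = 1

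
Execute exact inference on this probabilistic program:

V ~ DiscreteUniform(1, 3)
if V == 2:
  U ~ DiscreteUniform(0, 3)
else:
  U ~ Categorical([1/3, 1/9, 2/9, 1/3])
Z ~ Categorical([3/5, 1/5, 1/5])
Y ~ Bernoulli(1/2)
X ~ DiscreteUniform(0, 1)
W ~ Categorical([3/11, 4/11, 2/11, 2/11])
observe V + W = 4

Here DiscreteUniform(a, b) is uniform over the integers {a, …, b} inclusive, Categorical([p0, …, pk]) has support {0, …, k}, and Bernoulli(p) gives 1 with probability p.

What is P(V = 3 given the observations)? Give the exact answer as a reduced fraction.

Enumerate traces; 144 have nonzero weight after conditioning:
  (V=1, U=0, Z=0, Y=0, X=0, W=3) weight 1/330
  (V=1, U=0, Z=0, Y=0, X=1, W=3) weight 1/330
  (V=1, U=0, Z=0, Y=1, X=0, W=3) weight 1/330
  (V=1, U=0, Z=0, Y=1, X=1, W=3) weight 1/330
  (V=1, U=0, Z=1, Y=0, X=0, W=3) weight 1/990
  (V=1, U=0, Z=1, Y=0, X=1, W=3) weight 1/990
  (V=1, U=0, Z=1, Y=1, X=0, W=3) weight 1/990
  (V=1, U=0, Z=1, Y=1, X=1, W=3) weight 1/990
  (V=2, U=0, Z=0, Y=0, X=0, W=2) weight 1/440
  (V=3, U=0, Z=0, Y=0, X=0, W=1) weight 1/165
  … 134 more
Group by V:
  weight(V=1) = 2/33
  weight(V=2) = 2/33
  weight(V=3) = 4/33
Total weight = 2/33 + 2/33 + 4/33 = 8/33
P(V=1 | obs) = 2/33 / 8/33 = 1/4
P(V=2 | obs) = 2/33 / 8/33 = 1/4
P(V=3 | obs) = 4/33 / 8/33 = 1/2

P(V = 3 | obs) = 1/2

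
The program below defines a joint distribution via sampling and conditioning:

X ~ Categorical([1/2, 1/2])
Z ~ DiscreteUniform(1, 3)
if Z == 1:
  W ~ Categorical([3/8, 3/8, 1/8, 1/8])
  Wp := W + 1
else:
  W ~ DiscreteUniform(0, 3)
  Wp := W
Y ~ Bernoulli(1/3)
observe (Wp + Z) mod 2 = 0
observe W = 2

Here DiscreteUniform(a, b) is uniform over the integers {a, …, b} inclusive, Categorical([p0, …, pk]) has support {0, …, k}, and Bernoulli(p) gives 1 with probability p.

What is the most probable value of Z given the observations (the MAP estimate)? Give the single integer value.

Enumerate traces; 8 have nonzero weight after conditioning:
  (X=0, Z=1, W=2, Y=0) weight 1/72
  (X=0, Z=1, W=2, Y=1) weight 1/144
  (X=0, Z=2, W=2, Y=0) weight 1/36
  (X=0, Z=2, W=2, Y=1) weight 1/72
  (X=1, Z=1, W=2, Y=0) weight 1/72
  (X=1, Z=1, W=2, Y=1) weight 1/144
  (X=1, Z=2, W=2, Y=0) weight 1/36
  (X=1, Z=2, W=2, Y=1) weight 1/72
Group by Z:
  weight(Z=1) = 1/24
  weight(Z=2) = 1/12
Total weight = 1/24 + 1/12 = 1/8
P(Z=1 | obs) = 1/24 / 1/8 = 1/3
P(Z=2 | obs) = 1/12 / 1/8 = 2/3
argmax = 2

argmax_v P(Z = v | obs) = 2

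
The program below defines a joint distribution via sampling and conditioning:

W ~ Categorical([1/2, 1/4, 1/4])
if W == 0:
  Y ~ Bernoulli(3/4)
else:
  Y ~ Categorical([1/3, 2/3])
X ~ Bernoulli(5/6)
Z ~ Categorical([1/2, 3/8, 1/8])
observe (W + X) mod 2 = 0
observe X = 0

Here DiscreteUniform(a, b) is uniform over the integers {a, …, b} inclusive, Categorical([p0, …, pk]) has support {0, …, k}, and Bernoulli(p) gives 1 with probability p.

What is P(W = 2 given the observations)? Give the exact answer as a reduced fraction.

Enumerate traces; 12 have nonzero weight after conditioning:
  (W=0, Y=0, X=0, Z=0) weight 1/96
  (W=0, Y=0, X=0, Z=1) weight 1/128
  (W=0, Y=0, X=0, Z=2) weight 1/384
  (W=0, Y=1, X=0, Z=0) weight 1/32
  (W=0, Y=1, X=0, Z=1) weight 3/128
  (W=0, Y=1, X=0, Z=2) weight 1/128
  (W=2, Y=0, X=0, Z=0) weight 1/144
  (W=2, Y=0, X=0, Z=1) weight 1/192
  … 4 more
Group by W:
  weight(W=0) = 1/12
  weight(W=2) = 1/24
Total weight = 1/12 + 1/24 = 1/8
P(W=0 | obs) = 1/12 / 1/8 = 2/3
P(W=2 | obs) = 1/24 / 1/8 = 1/3

P(W = 2 | obs) = 1/3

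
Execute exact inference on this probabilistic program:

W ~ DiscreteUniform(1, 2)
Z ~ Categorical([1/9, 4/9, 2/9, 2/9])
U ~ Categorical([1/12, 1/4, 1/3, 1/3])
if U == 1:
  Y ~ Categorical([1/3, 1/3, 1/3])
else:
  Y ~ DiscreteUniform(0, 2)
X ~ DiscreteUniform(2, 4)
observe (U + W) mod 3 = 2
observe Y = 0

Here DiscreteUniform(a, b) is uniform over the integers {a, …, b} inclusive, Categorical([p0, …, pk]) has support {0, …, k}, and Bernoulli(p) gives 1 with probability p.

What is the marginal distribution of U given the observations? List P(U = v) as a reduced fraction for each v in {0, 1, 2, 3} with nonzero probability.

Enumerate traces; 36 have nonzero weight after conditioning:
  (W=1, Z=0, U=1, Y=0, X=2) weight 1/648
  (W=1, Z=0, U=1, Y=0, X=3) weight 1/648
  (W=1, Z=0, U=1, Y=0, X=4) weight 1/648
  (W=1, Z=1, U=1, Y=0, X=2) weight 1/162
  (W=1, Z=1, U=1, Y=0, X=3) weight 1/162
  (W=1, Z=1, U=1, Y=0, X=4) weight 1/162
  (W=1, Z=2, U=1, Y=0, X=2) weight 1/324
  (W=1, Z=2, U=1, Y=0, X=3) weight 1/324
  (W=2, Z=0, U=0, Y=0, X=2) weight 1/1944
  (W=2, Z=0, U=3, Y=0, X=2) weight 1/486
  … 26 more
Group by U:
  weight(U=0) = 1/72
  weight(U=1) = 1/24
  weight(U=3) = 1/18
Total weight = 1/72 + 1/24 + 1/18 = 1/9
P(U=0 | obs) = 1/72 / 1/9 = 1/8
P(U=1 | obs) = 1/24 / 1/9 = 3/8
P(U=3 | obs) = 1/18 / 1/9 = 1/2

P(U=0) = 1/8, P(U=1) = 3/8, P(U=3) = 1/2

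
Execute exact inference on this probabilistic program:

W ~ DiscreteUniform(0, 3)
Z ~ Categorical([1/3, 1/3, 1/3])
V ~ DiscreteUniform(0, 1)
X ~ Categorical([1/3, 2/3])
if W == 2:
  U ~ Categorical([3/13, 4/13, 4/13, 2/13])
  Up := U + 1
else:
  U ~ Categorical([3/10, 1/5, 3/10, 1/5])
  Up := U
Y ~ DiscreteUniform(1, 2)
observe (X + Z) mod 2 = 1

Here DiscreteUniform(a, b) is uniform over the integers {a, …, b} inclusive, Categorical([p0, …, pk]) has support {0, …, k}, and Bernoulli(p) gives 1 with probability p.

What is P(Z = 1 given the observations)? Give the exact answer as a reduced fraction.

P(Z = 1 | obs) = 1/5

Enumerate traces; 192 have nonzero weight after conditioning:
  (W=0, Z=0, V=0, X=1, U=0, Y=1) weight 1/240
  (W=0, Z=0, V=0, X=1, U=0, Y=2) weight 1/240
  (W=0, Z=0, V=0, X=1, U=1, Y=1) weight 1/360
  (W=0, Z=0, V=0, X=1, U=1, Y=2) weight 1/360
  (W=0, Z=0, V=0, X=1, U=2, Y=1) weight 1/240
  (W=0, Z=0, V=0, X=1, U=2, Y=2) weight 1/240
  (W=0, Z=0, V=0, X=1, U=3, Y=1) weight 1/360
  (W=0, Z=0, V=0, X=1, U=3, Y=2) weight 1/360
  (W=0, Z=1, V=0, X=0, U=0, Y=1) weight 1/480
  (W=0, Z=2, V=0, X=1, U=0, Y=1) weight 1/240
  … 182 more
Group by Z:
  weight(Z=0) = 2/9
  weight(Z=1) = 1/9
  weight(Z=2) = 2/9
Total weight = 2/9 + 1/9 + 2/9 = 5/9
P(Z=0 | obs) = 2/9 / 5/9 = 2/5
P(Z=1 | obs) = 1/9 / 5/9 = 1/5
P(Z=2 | obs) = 2/9 / 5/9 = 2/5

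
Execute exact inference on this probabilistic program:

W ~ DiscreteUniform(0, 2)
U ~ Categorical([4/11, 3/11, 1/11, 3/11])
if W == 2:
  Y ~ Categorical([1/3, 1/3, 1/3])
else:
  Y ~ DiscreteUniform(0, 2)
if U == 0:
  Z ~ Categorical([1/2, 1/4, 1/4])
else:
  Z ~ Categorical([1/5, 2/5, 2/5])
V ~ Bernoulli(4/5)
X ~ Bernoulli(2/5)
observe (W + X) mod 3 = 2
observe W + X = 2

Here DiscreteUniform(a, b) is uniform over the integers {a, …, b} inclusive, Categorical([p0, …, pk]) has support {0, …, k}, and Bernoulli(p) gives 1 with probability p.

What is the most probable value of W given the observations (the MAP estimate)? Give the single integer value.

argmax_v P(W = v | obs) = 2

Enumerate traces; 144 have nonzero weight after conditioning:
  (W=1, U=0, Y=0, Z=0, V=0, X=1) weight 4/2475
  (W=1, U=0, Y=0, Z=0, V=1, X=1) weight 16/2475
  (W=1, U=0, Y=0, Z=1, V=0, X=1) weight 2/2475
  (W=1, U=0, Y=0, Z=1, V=1, X=1) weight 8/2475
  (W=1, U=0, Y=0, Z=2, V=0, X=1) weight 2/2475
  (W=1, U=0, Y=0, Z=2, V=1, X=1) weight 8/2475
  (W=1, U=0, Y=1, Z=0, V=0, X=1) weight 4/2475
  (W=1, U=0, Y=1, Z=0, V=1, X=1) weight 16/2475
  (W=2, U=0, Y=0, Z=0, V=0, X=0) weight 2/825
  … 135 more
Group by W:
  weight(W=1) = 2/15
  weight(W=2) = 1/5
Total weight = 2/15 + 1/5 = 1/3
P(W=1 | obs) = 2/15 / 1/3 = 2/5
P(W=2 | obs) = 1/5 / 1/3 = 3/5
argmax = 2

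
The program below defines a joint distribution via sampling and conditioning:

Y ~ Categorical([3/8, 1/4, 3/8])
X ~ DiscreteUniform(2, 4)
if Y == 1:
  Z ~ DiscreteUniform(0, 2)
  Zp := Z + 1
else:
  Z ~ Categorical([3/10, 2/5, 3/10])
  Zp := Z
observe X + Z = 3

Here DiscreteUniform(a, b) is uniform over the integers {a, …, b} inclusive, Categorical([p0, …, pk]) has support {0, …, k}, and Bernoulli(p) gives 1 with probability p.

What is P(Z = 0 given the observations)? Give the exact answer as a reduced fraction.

Enumerate traces; 6 have nonzero weight after conditioning:
  (Y=0, X=2, Z=1) weight 1/20
  (Y=0, X=3, Z=0) weight 3/80
  (Y=1, X=2, Z=1) weight 1/36
  (Y=1, X=3, Z=0) weight 1/36
  (Y=2, X=2, Z=1) weight 1/20
  (Y=2, X=3, Z=0) weight 3/80
Group by Z:
  weight(Z=0) = 37/360
  weight(Z=1) = 23/180
Total weight = 37/360 + 23/180 = 83/360
P(Z=0 | obs) = 37/360 / 83/360 = 37/83
P(Z=1 | obs) = 23/180 / 83/360 = 46/83

P(Z = 0 | obs) = 37/83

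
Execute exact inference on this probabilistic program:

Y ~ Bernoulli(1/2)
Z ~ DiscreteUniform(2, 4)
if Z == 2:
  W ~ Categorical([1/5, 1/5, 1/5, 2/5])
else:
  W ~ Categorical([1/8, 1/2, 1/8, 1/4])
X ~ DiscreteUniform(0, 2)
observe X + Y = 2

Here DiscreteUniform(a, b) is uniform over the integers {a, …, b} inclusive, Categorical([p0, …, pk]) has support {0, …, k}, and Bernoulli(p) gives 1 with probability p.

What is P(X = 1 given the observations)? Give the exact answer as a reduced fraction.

Enumerate traces; 24 have nonzero weight after conditioning:
  (Y=0, Z=2, W=0, X=2) weight 1/90
  (Y=0, Z=2, W=1, X=2) weight 1/90
  (Y=0, Z=2, W=2, X=2) weight 1/90
  (Y=0, Z=2, W=3, X=2) weight 1/45
  (Y=0, Z=3, W=0, X=2) weight 1/144
  (Y=0, Z=3, W=1, X=2) weight 1/36
  (Y=0, Z=3, W=2, X=2) weight 1/144
  (Y=0, Z=3, W=3, X=2) weight 1/72
  (Y=1, Z=2, W=0, X=1) weight 1/90
  … 15 more
Group by X:
  weight(X=1) = 1/6
  weight(X=2) = 1/6
Total weight = 1/6 + 1/6 = 1/3
P(X=1 | obs) = 1/6 / 1/3 = 1/2
P(X=2 | obs) = 1/6 / 1/3 = 1/2

P(X = 1 | obs) = 1/2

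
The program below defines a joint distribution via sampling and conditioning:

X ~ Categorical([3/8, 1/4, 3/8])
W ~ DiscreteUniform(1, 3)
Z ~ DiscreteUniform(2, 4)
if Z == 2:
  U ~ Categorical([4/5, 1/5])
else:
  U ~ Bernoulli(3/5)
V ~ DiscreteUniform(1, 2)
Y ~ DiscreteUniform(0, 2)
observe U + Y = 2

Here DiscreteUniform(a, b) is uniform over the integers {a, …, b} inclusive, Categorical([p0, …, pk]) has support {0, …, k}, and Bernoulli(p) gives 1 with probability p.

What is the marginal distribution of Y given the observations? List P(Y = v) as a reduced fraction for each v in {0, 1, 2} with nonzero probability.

P(Y=1) = 7/15, P(Y=2) = 8/15

Enumerate traces; 108 have nonzero weight after conditioning:
  (X=0, W=1, Z=2, U=0, V=1, Y=2) weight 1/180
  (X=0, W=1, Z=2, U=0, V=2, Y=2) weight 1/180
  (X=0, W=1, Z=2, U=1, V=1, Y=1) weight 1/720
  (X=0, W=1, Z=2, U=1, V=2, Y=1) weight 1/720
  (X=0, W=1, Z=3, U=0, V=1, Y=2) weight 1/360
  (X=0, W=1, Z=3, U=0, V=2, Y=2) weight 1/360
  (X=0, W=1, Z=3, U=1, V=1, Y=1) weight 1/240
  (X=0, W=1, Z=3, U=1, V=2, Y=1) weight 1/240
  … 100 more
Group by Y:
  weight(Y=1) = 7/45
  weight(Y=2) = 8/45
Total weight = 7/45 + 8/45 = 1/3
P(Y=1 | obs) = 7/45 / 1/3 = 7/15
P(Y=2 | obs) = 8/45 / 1/3 = 8/15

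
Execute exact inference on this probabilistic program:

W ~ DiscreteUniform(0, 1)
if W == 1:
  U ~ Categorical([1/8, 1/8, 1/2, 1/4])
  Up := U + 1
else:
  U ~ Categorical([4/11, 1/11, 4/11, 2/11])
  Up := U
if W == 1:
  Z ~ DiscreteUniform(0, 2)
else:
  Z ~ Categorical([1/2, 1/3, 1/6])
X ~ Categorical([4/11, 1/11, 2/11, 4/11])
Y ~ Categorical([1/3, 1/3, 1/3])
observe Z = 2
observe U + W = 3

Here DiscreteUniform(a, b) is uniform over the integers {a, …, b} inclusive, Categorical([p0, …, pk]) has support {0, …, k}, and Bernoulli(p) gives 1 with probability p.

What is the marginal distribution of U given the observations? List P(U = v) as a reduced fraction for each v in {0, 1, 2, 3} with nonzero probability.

P(U=2) = 11/13, P(U=3) = 2/13

Enumerate traces; 24 have nonzero weight after conditioning:
  (W=0, U=3, Z=2, X=0, Y=0) weight 2/1089
  (W=0, U=3, Z=2, X=0, Y=1) weight 2/1089
  (W=0, U=3, Z=2, X=0, Y=2) weight 2/1089
  (W=0, U=3, Z=2, X=1, Y=0) weight 1/2178
  (W=0, U=3, Z=2, X=1, Y=1) weight 1/2178
  (W=0, U=3, Z=2, X=1, Y=2) weight 1/2178
  (W=0, U=3, Z=2, X=2, Y=0) weight 1/1089
  (W=0, U=3, Z=2, X=2, Y=1) weight 1/1089
  (W=1, U=2, Z=2, X=0, Y=0) weight 1/99
  … 15 more
Group by U:
  weight(U=2) = 1/12
  weight(U=3) = 1/66
Total weight = 1/12 + 1/66 = 13/132
P(U=2 | obs) = 1/12 / 13/132 = 11/13
P(U=3 | obs) = 1/66 / 13/132 = 2/13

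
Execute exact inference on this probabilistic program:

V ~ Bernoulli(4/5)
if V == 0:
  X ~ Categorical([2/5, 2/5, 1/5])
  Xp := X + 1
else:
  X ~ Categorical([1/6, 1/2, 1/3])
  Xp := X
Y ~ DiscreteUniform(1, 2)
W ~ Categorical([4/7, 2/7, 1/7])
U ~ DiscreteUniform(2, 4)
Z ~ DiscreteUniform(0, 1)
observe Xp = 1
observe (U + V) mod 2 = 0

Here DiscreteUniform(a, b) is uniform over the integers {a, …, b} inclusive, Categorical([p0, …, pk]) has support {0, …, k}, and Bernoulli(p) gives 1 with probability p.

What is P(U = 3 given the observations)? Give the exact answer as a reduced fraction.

Enumerate traces; 36 have nonzero weight after conditioning:
  (V=0, X=0, Y=1, W=0, U=2, Z=0) weight 2/525
  (V=0, X=0, Y=1, W=0, U=2, Z=1) weight 2/525
  (V=0, X=0, Y=1, W=0, U=4, Z=0) weight 2/525
  (V=0, X=0, Y=1, W=0, U=4, Z=1) weight 2/525
  (V=0, X=0, Y=1, W=1, U=2, Z=0) weight 1/525
  (V=0, X=0, Y=1, W=1, U=2, Z=1) weight 1/525
  (V=0, X=0, Y=1, W=1, U=4, Z=0) weight 1/525
  (V=0, X=0, Y=1, W=1, U=4, Z=1) weight 1/525
  (V=1, X=1, Y=1, W=0, U=3, Z=0) weight 2/105
  … 27 more
Group by U:
  weight(U=2) = 2/75
  weight(U=3) = 2/15
  weight(U=4) = 2/75
Total weight = 2/75 + 2/15 + 2/75 = 14/75
P(U=2 | obs) = 2/75 / 14/75 = 1/7
P(U=3 | obs) = 2/15 / 14/75 = 5/7
P(U=4 | obs) = 2/75 / 14/75 = 1/7

P(U = 3 | obs) = 5/7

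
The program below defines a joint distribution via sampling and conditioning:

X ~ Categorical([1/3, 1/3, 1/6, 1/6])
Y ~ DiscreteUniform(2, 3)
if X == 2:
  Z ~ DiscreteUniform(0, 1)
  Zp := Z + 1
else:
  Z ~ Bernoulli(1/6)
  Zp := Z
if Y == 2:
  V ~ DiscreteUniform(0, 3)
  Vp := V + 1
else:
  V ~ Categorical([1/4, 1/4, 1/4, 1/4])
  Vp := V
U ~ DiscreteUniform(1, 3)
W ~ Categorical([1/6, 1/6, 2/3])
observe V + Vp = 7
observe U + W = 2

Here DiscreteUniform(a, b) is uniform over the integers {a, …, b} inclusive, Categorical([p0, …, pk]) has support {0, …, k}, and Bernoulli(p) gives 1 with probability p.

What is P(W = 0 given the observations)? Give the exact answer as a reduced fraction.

P(W = 0 | obs) = 1/2

Enumerate traces; 16 have nonzero weight after conditioning:
  (X=0, Y=2, Z=0, V=3, U=1, W=1) weight 5/2592
  (X=0, Y=2, Z=0, V=3, U=2, W=0) weight 5/2592
  (X=0, Y=2, Z=1, V=3, U=1, W=1) weight 1/2592
  (X=0, Y=2, Z=1, V=3, U=2, W=0) weight 1/2592
  (X=1, Y=2, Z=0, V=3, U=1, W=1) weight 5/2592
  (X=1, Y=2, Z=0, V=3, U=2, W=0) weight 5/2592
  (X=1, Y=2, Z=1, V=3, U=1, W=1) weight 1/2592
  (X=1, Y=2, Z=1, V=3, U=2, W=0) weight 1/2592
  … 8 more
Group by W:
  weight(W=0) = 1/144
  weight(W=1) = 1/144
Total weight = 1/144 + 1/144 = 1/72
P(W=0 | obs) = 1/144 / 1/72 = 1/2
P(W=1 | obs) = 1/144 / 1/72 = 1/2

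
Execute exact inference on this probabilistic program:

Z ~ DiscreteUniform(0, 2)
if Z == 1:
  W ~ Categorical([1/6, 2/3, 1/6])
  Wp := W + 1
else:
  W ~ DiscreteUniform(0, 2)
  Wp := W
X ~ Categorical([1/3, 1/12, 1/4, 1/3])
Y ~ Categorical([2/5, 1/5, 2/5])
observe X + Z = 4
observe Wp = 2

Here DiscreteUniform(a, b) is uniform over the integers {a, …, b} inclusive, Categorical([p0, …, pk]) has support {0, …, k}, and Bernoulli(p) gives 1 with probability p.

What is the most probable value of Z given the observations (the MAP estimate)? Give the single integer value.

argmax_v P(Z = v | obs) = 1

Enumerate traces; 6 have nonzero weight after conditioning:
  (Z=1, W=1, X=3, Y=0) weight 4/135
  (Z=1, W=1, X=3, Y=1) weight 2/135
  (Z=1, W=1, X=3, Y=2) weight 4/135
  (Z=2, W=2, X=2, Y=0) weight 1/90
  (Z=2, W=2, X=2, Y=1) weight 1/180
  (Z=2, W=2, X=2, Y=2) weight 1/90
Group by Z:
  weight(Z=1) = 2/27
  weight(Z=2) = 1/36
Total weight = 2/27 + 1/36 = 11/108
P(Z=1 | obs) = 2/27 / 11/108 = 8/11
P(Z=2 | obs) = 1/36 / 11/108 = 3/11
argmax = 1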